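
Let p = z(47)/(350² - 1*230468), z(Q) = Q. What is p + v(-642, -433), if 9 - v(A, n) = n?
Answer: 47721809/107968 ≈ 442.00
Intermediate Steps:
v(A, n) = 9 - n
p = -47/107968 (p = 47/(350² - 1*230468) = 47/(122500 - 230468) = 47/(-107968) = 47*(-1/107968) = -47/107968 ≈ -0.00043531)
p + v(-642, -433) = -47/107968 + (9 - 1*(-433)) = -47/107968 + (9 + 433) = -47/107968 + 442 = 47721809/107968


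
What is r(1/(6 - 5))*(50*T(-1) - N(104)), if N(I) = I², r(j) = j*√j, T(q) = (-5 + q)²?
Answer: -9016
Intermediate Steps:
r(j) = j^(3/2)
r(1/(6 - 5))*(50*T(-1) - N(104)) = (1/(6 - 5))^(3/2)*(50*(-5 - 1)² - 1*104²) = (1/1)^(3/2)*(50*(-6)² - 1*10816) = 1^(3/2)*(50*36 - 10816) = 1*(1800 - 10816) = 1*(-9016) = -9016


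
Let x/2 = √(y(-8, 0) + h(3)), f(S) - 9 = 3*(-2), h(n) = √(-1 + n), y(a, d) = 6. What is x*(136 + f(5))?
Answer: 278*√(6 + √2) ≈ 756.97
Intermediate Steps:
f(S) = 3 (f(S) = 9 + 3*(-2) = 9 - 6 = 3)
x = 2*√(6 + √2) (x = 2*√(6 + √(-1 + 3)) = 2*√(6 + √2) ≈ 5.4458)
x*(136 + f(5)) = (2*√(6 + √2))*(136 + 3) = (2*√(6 + √2))*139 = 278*√(6 + √2)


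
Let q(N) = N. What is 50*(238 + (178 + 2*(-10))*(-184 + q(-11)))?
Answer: -1528600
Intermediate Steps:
50*(238 + (178 + 2*(-10))*(-184 + q(-11))) = 50*(238 + (178 + 2*(-10))*(-184 - 11)) = 50*(238 + (178 - 20)*(-195)) = 50*(238 + 158*(-195)) = 50*(238 - 30810) = 50*(-30572) = -1528600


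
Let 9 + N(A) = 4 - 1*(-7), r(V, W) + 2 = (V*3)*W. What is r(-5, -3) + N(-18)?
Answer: 45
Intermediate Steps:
r(V, W) = -2 + 3*V*W (r(V, W) = -2 + (V*3)*W = -2 + (3*V)*W = -2 + 3*V*W)
N(A) = 2 (N(A) = -9 + (4 - 1*(-7)) = -9 + (4 + 7) = -9 + 11 = 2)
r(-5, -3) + N(-18) = (-2 + 3*(-5)*(-3)) + 2 = (-2 + 45) + 2 = 43 + 2 = 45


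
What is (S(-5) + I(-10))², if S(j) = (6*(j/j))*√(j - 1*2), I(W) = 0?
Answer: -252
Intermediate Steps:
S(j) = 6*√(-2 + j) (S(j) = (6*1)*√(j - 2) = 6*√(-2 + j))
(S(-5) + I(-10))² = (6*√(-2 - 5) + 0)² = (6*√(-7) + 0)² = (6*(I*√7) + 0)² = (6*I*√7 + 0)² = (6*I*√7)² = -252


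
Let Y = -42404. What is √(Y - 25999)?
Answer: 151*I*√3 ≈ 261.54*I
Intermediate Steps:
√(Y - 25999) = √(-42404 - 25999) = √(-68403) = 151*I*√3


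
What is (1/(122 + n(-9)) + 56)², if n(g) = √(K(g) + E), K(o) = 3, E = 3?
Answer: 347186112053/110677442 - 416645*√6/55338721 ≈ 3136.9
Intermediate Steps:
n(g) = √6 (n(g) = √(3 + 3) = √6)
(1/(122 + n(-9)) + 56)² = (1/(122 + √6) + 56)² = (56 + 1/(122 + √6))²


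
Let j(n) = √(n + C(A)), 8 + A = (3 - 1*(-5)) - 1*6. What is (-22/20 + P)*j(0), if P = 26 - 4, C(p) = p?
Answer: 209*I*√6/10 ≈ 51.194*I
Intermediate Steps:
A = -6 (A = -8 + ((3 - 1*(-5)) - 1*6) = -8 + ((3 + 5) - 6) = -8 + (8 - 6) = -8 + 2 = -6)
j(n) = √(-6 + n) (j(n) = √(n - 6) = √(-6 + n))
P = 22
(-22/20 + P)*j(0) = (-22/20 + 22)*√(-6 + 0) = (-22*1/20 + 22)*√(-6) = (-11/10 + 22)*(I*√6) = 209*(I*√6)/10 = 209*I*√6/10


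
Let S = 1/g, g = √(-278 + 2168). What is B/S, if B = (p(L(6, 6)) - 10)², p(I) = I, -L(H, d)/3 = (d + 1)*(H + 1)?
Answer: 73947*√210 ≈ 1.0716e+6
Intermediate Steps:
L(H, d) = -3*(1 + H)*(1 + d) (L(H, d) = -3*(d + 1)*(H + 1) = -3*(1 + d)*(1 + H) = -3*(1 + H)*(1 + d))
g = 3*√210 (g = √1890 = 3*√210 ≈ 43.474)
S = √210/630 (S = 1/(3*√210) = √210/630 ≈ 0.023002)
B = 24649 (B = ((-3 - 3*6 - 3*6 - 3*6*6) - 10)² = ((-3 - 18 - 18 - 108) - 10)² = (-147 - 10)² = (-157)² = 24649)
B/S = 24649/((√210/630)) = 24649*(3*√210) = 73947*√210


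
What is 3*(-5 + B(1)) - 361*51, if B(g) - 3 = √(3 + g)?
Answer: -18411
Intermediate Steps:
B(g) = 3 + √(3 + g)
3*(-5 + B(1)) - 361*51 = 3*(-5 + (3 + √(3 + 1))) - 361*51 = 3*(-5 + (3 + √4)) - 18411 = 3*(-5 + (3 + 2)) - 18411 = 3*(-5 + 5) - 18411 = 3*0 - 18411 = 0 - 18411 = -18411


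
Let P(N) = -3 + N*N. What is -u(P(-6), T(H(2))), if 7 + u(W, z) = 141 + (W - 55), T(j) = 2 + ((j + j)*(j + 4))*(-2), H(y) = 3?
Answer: -112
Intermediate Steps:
P(N) = -3 + N²
T(j) = 2 - 4*j*(4 + j) (T(j) = 2 + ((2*j)*(4 + j))*(-2) = 2 + (2*j*(4 + j))*(-2) = 2 - 4*j*(4 + j))
u(W, z) = 79 + W (u(W, z) = -7 + (141 + (W - 55)) = -7 + (141 + (-55 + W)) = -7 + (86 + W) = 79 + W)
-u(P(-6), T(H(2))) = -(79 + (-3 + (-6)²)) = -(79 + (-3 + 36)) = -(79 + 33) = -1*112 = -112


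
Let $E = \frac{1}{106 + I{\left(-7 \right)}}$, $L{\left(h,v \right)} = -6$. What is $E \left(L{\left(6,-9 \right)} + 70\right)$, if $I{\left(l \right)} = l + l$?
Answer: $\frac{16}{23} \approx 0.69565$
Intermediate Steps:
$I{\left(l \right)} = 2 l$
$E = \frac{1}{92}$ ($E = \frac{1}{106 + 2 \left(-7\right)} = \frac{1}{106 - 14} = \frac{1}{92} \approx 0.01087$)
$E \left(L{\left(6,-9 \right)} + 70\right) = \frac{-6 + 70}{92} = \frac{1}{92} \cdot 64 = \frac{16}{23}$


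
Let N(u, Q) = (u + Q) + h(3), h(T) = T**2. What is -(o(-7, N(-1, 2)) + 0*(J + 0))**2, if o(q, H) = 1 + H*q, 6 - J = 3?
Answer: -4761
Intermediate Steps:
J = 3 (J = 6 - 1*3 = 6 - 3 = 3)
N(u, Q) = 9 + Q + u (N(u, Q) = (u + Q) + 3**2 = (Q + u) + 9 = 9 + Q + u)
-(o(-7, N(-1, 2)) + 0*(J + 0))**2 = -((1 + (9 + 2 - 1)*(-7)) + 0*(3 + 0))**2 = -((1 + 10*(-7)) + 0*3)**2 = -((1 - 70) + 0)**2 = -(-69 + 0)**2 = -1*(-69)**2 = -1*4761 = -4761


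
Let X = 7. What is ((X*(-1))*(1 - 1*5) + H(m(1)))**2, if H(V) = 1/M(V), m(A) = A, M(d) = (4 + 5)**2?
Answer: 5148361/6561 ≈ 784.69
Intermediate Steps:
M(d) = 81 (M(d) = 9**2 = 81)
H(V) = 1/81
((X*(-1))*(1 - 1*5) + H(m(1)))**2 = ((7*(-1))*(1 - 1*5) + 1/81)**2 = (-7*(1 - 5) + 1/81)**2 = (-7*(-4) + 1/81)**2 = (28 + 1/81)**2 = (2269/81)**2 = 5148361/6561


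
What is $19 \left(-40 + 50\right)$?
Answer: $190$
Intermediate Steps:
$19 \left(-40 + 50\right) = 19 \cdot 10 = 190$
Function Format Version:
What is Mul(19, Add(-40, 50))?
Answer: 190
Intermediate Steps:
Mul(19, Add(-40, 50)) = Mul(19, 10) = 190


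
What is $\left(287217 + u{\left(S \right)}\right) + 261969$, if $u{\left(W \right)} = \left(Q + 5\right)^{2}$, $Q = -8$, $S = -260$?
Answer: $549195$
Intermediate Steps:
$u{\left(W \right)} = 9$ ($u{\left(W \right)} = \left(-8 + 5\right)^{2} = \left(-3\right)^{2} = 9$)
$\left(287217 + u{\left(S \right)}\right) + 261969 = \left(287217 + 9\right) + 261969 = 287226 + 261969 = 549195$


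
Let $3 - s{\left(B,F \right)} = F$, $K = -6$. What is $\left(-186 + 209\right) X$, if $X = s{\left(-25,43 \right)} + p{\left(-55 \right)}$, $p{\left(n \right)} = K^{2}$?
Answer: $-92$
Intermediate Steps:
$p{\left(n \right)} = 36$ ($p{\left(n \right)} = \left(-6\right)^{2} = 36$)
$s{\left(B,F \right)} = 3 - F$
$X = -4$ ($X = \left(3 - 43\right) + 36 = -40 + 36 = -4$)
$\left(-186 + 209\right) X = \left(-186 + 209\right) \left(-4\right) = 23 \left(-4\right) = -92$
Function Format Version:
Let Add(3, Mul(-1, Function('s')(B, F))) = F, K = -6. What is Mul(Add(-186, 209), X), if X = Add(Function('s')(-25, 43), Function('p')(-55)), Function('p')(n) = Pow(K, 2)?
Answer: -92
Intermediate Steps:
Function('p')(n) = 36 (Function('p')(n) = Pow(-6, 2) = 36)
Function('s')(B, F) = Add(3, Mul(-1, F))
X = -4 (X = Add(Add(3, Mul(-1, 43)), 36) = Add(Add(3, -43), 36) = Add(-40, 36) = -4)
Mul(Add(-186, 209), X) = Mul(Add(-186, 209), -4) = Mul(23, -4) = -92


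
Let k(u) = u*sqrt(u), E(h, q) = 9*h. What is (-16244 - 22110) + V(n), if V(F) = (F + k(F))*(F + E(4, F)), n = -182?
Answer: -11782 + 26572*I*sqrt(182) ≈ -11782.0 + 3.5848e+5*I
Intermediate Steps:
k(u) = u**(3/2)
V(F) = (36 + F)*(F + F**(3/2)) (V(F) = (F + F**(3/2))*(F + 9*4) = (F + F**(3/2))*(F + 36) = (F + F**(3/2))*(36 + F) = (36 + F)*(F + F**(3/2)))
(-16244 - 22110) + V(n) = (-16244 - 22110) + ((-182)**2 + (-182)**(5/2) + 36*(-182) + 36*(-182)**(3/2)) = -38354 + (33124 + 33124*I*sqrt(182) - 6552 + 36*(-182*I*sqrt(182))) = -38354 + (33124 + 33124*I*sqrt(182) - 6552 - 6552*I*sqrt(182)) = -38354 + (26572 + 26572*I*sqrt(182)) = -11782 + 26572*I*sqrt(182)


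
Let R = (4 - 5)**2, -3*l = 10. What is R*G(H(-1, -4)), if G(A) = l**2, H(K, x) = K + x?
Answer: 100/9 ≈ 11.111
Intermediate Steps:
l = -10/3 (l = -1/3*10 = -10/3 ≈ -3.3333)
R = 1 (R = (-1)**2 = 1)
G(A) = 100/9 (G(A) = (-10/3)**2 = 100/9)
R*G(H(-1, -4)) = 1*(100/9) = 100/9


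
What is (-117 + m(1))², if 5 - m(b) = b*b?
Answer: 12769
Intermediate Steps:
m(b) = 5 - b² (m(b) = 5 - b*b = 5 - b²)
(-117 + m(1))² = (-117 + (5 - 1*1²))² = (-117 + (5 - 1*1))² = (-117 + (5 - 1))² = (-117 + 4)² = (-113)² = 12769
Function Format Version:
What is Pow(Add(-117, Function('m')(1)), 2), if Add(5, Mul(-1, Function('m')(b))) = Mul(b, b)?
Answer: 12769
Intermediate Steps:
Function('m')(b) = Add(5, Mul(-1, Pow(b, 2))) (Function('m')(b) = Add(5, Mul(-1, Mul(b, b))) = Add(5, Mul(-1, Pow(b, 2))))
Pow(Add(-117, Function('m')(1)), 2) = Pow(Add(-117, Add(5, Mul(-1, Pow(1, 2)))), 2) = Pow(Add(-117, Add(5, Mul(-1, 1))), 2) = Pow(Add(-117, Add(5, -1)), 2) = Pow(Add(-117, 4), 2) = Pow(-113, 2) = 12769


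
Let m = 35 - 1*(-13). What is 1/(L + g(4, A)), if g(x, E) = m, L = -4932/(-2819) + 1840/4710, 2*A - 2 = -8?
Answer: 1327749/66573620 ≈ 0.019944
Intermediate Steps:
A = -3 (A = 1 + (1/2)*(-8) = 1 - 4 = -3)
m = 48 (m = 35 + 13 = 48)
L = 2841668/1327749 (L = -4932*(-1/2819) + 1840*(1/4710) = 4932/2819 + 184/471 = 2841668/1327749 ≈ 2.1402)
g(x, E) = 48
1/(L + g(4, A)) = 1/(2841668/1327749 + 48) = 1/(66573620/1327749) = 1327749/66573620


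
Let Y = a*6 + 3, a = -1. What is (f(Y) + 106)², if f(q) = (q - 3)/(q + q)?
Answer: 11449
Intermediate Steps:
Y = -3 (Y = -1*6 + 3 = -6 + 3 = -3)
f(q) = (-3 + q)/(2*q) (f(q) = (-3 + q)/((2*q)) = (-3 + q)*(1/(2*q)) = (-3 + q)/(2*q))
(f(Y) + 106)² = ((½)*(-3 - 3)/(-3) + 106)² = ((½)*(-⅓)*(-6) + 106)² = (1 + 106)² = 107² = 11449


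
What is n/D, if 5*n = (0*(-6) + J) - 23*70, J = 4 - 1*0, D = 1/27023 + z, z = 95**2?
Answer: -21699469/609706440 ≈ -0.035590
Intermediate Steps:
z = 9025
D = 243882576/27023 (D = 1/27023 + 9025 = 243882576/27023 ≈ 9025.0)
J = 4 (J = 4 + 0 = 4)
n = -1606/5 (n = ((0*(-6) + 4) - 23*70)/5 = ((0 + 4) - 1610)/5 = (4 - 1610)/5 = (1/5)*(-1606) = -1606/5 ≈ -321.20)
n/D = -1606/(5*243882576/27023) = -1606/5*27023/243882576 = -21699469/609706440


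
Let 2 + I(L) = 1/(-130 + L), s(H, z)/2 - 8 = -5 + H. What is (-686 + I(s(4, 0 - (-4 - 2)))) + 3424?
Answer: 317375/116 ≈ 2736.0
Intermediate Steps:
s(H, z) = 6 + 2*H (s(H, z) = 16 + 2*(-5 + H) = 16 + (-10 + 2*H) = 6 + 2*H)
I(L) = -2 + 1/(-130 + L)
(-686 + I(s(4, 0 - (-4 - 2)))) + 3424 = (-686 + (261 - 2*(6 + 2*4))/(-130 + (6 + 2*4))) + 3424 = (-686 + (261 - 2*(6 + 8))/(-130 + (6 + 8))) + 3424 = (-686 + (261 - 2*14)/(-130 + 14)) + 3424 = (-686 + (261 - 28)/(-116)) + 3424 = (-686 - 1/116*233) + 3424 = (-686 - 233/116) + 3424 = -79809/116 + 3424 = 317375/116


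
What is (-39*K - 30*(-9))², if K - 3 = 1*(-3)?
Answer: 72900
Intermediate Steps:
K = 0 (K = 3 + 1*(-3) = 3 - 3 = 0)
(-39*K - 30*(-9))² = (-39*0 - 30*(-9))² = (0 + 270)² = 270² = 72900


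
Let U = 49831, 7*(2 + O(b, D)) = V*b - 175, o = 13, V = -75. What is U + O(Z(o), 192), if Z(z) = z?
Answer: 347653/7 ≈ 49665.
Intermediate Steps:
O(b, D) = -27 - 75*b/7 (O(b, D) = -2 + (-75*b - 175)/7 = -2 + (-175 - 75*b)/7 = -2 + (-25 - 75*b/7) = -27 - 75*b/7)
U + O(Z(o), 192) = 49831 + (-27 - 75/7*13) = 49831 + (-27 - 975/7) = 49831 - 1164/7 = 347653/7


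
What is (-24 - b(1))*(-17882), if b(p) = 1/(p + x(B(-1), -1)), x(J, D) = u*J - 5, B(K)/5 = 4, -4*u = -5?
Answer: 9030410/21 ≈ 4.3002e+5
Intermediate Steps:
u = 5/4 (u = -¼*(-5) = 5/4 ≈ 1.2500)
B(K) = 20 (B(K) = 5*4 = 20)
x(J, D) = -5 + 5*J/4 (x(J, D) = 5*J/4 - 5 = -5 + 5*J/4)
b(p) = 1/(20 + p) (b(p) = 1/(p + (-5 + (5/4)*20)) = 1/(p + (-5 + 25)) = 1/(p + 20) = 1/(20 + p))
(-24 - b(1))*(-17882) = (-24 - 1/(20 + 1))*(-17882) = (-24 - 1/21)*(-17882) = -505/21*(-17882) = 9030410/21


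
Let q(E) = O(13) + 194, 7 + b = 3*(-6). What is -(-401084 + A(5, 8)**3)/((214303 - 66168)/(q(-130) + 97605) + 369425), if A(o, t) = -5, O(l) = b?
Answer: 39227808766/36120308085 ≈ 1.0860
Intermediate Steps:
b = -25 (b = -7 + 3*(-6) = -7 - 18 = -25)
O(l) = -25
q(E) = 169 (q(E) = -25 + 194 = 169)
-(-401084 + A(5, 8)**3)/((214303 - 66168)/(q(-130) + 97605) + 369425) = -(-401084 + (-5)**3)/((214303 - 66168)/(169 + 97605) + 369425) = -(-401084 - 125)/(148135/97774 + 369425) = -(-401209)/(148135*(1/97774) + 369425) = -(-401209)/(148135/97774 + 369425) = -(-401209)/36120308085/97774 = -(-401209)*97774/36120308085 = -1*(-39227808766/36120308085) = 39227808766/36120308085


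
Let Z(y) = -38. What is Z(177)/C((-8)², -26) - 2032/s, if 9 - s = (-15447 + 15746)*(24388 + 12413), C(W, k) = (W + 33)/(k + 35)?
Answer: -1881498238/533669265 ≈ -3.5256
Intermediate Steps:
C(W, k) = (33 + W)/(35 + k)
s = -11003490 (s = 9 - (-15447 + 15746)*(24388 + 12413) = 9 - 299*36801 = 9 - 1*11003499 = 9 - 11003499 = -11003490)
Z(177)/C((-8)², -26) - 2032/s = -38*(35 - 26)/(33 + (-8)²) - 2032/(-11003490) = -38*9/(33 + 64) - 2032*(-1/11003490) = -38/((⅑)*97) + 1016/5501745 = -38/97/9 + 1016/5501745 = -38*9/97 + 1016/5501745 = -342/97 + 1016/5501745 = -1881498238/533669265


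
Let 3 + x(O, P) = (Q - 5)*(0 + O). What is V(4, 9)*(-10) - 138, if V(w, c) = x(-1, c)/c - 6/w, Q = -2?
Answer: -1147/9 ≈ -127.44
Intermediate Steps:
x(O, P) = -3 - 7*O (x(O, P) = -3 + (-2 - 5)*(0 + O) = -3 - 7*O)
V(w, c) = -6/w + 4/c (V(w, c) = (-3 - 7*(-1))/c - 6/w = (-3 + 7)/c - 6/w = 4/c - 6/w = -6/w + 4/c)
V(4, 9)*(-10) - 138 = (-6/4 + 4/9)*(-10) - 138 = (-6*1/4 + 4*(1/9))*(-10) - 138 = (-3/2 + 4/9)*(-10) - 138 = -19/18*(-10) - 138 = 95/9 - 138 = -1147/9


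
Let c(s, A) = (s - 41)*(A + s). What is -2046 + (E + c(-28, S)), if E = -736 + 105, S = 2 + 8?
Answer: -1435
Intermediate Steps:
S = 10
c(s, A) = (-41 + s)*(A + s)
E = -631
-2046 + (E + c(-28, S)) = -2046 + (-631 + ((-28)**2 - 41*10 - 41*(-28) + 10*(-28))) = -2046 + (-631 + (784 - 410 + 1148 - 280)) = -2046 + (-631 + 1242) = -2046 + 611 = -1435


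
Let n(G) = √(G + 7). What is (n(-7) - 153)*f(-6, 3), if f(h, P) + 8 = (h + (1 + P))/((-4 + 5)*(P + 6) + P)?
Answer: 2499/2 ≈ 1249.5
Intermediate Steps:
f(h, P) = -8 + (1 + P + h)/(6 + 2*P) (f(h, P) = -8 + (h + (1 + P))/((-4 + 5)*(P + 6) + P) = -8 + (1 + P + h)/(1*(6 + P) + P) = -8 + (1 + P + h)/((6 + P) + P) = -8 + (1 + P + h)/(6 + 2*P))
n(G) = √(7 + G)
(n(-7) - 153)*f(-6, 3) = (√(7 - 7) - 153)*((-47 - 6 - 15*3)/(2*(3 + 3))) = (√0 - 153)*((½)*(-47 - 6 - 45)/6) = (0 - 153)*((½)*(⅙)*(-98)) = -153*(-49/6) = 2499/2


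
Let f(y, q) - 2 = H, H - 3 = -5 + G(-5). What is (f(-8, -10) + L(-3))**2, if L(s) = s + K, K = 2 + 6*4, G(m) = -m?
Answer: 784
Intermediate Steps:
K = 26 (K = 2 + 24 = 26)
L(s) = 26 + s (L(s) = s + 26 = 26 + s)
H = 3 (H = 3 + (-5 - 1*(-5)) = 3 + (-5 + 5) = 3 + 0 = 3)
f(y, q) = 5 (f(y, q) = 2 + 3 = 5)
(f(-8, -10) + L(-3))**2 = (5 + (26 - 3))**2 = (5 + 23)**2 = 28**2 = 784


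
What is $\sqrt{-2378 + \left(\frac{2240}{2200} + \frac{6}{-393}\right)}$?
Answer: $\frac{2 i \sqrt{30848683030}}{7205} \approx 48.754 i$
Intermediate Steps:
$\sqrt{-2378 + \left(\frac{2240}{2200} + \frac{6}{-393}\right)} = \sqrt{-2378 + \left(2240 \cdot \frac{1}{2200} + 6 \left(- \frac{1}{393}\right)\right)} = \sqrt{-2378 + \left(\frac{56}{55} - \frac{2}{131}\right)} = \sqrt{-2378 + \frac{7226}{7205}} = \sqrt{- \frac{17126264}{7205}} = \frac{2 i \sqrt{30848683030}}{7205}$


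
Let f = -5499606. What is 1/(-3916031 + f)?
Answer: -1/9415637 ≈ -1.0621e-7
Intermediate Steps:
1/(-3916031 + f) = 1/(-3916031 - 5499606) = 1/(-9415637) = -1/9415637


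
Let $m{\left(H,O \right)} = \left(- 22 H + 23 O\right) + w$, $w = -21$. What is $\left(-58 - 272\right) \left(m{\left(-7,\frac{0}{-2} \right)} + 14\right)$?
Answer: $-48510$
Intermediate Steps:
$m{\left(H,O \right)} = -21 - 22 H + 23 O$ ($m{\left(H,O \right)} = \left(- 22 H + 23 O\right) - 21 = -21 - 22 H + 23 O$)
$\left(-58 - 272\right) \left(m{\left(-7,\frac{0}{-2} \right)} + 14\right) = \left(-58 - 272\right) \left(\left(-21 - -154 + 23 \frac{0}{-2}\right) + 14\right) = - 330 \left(\left(-21 + 154 + 23 \cdot 0 \left(- \frac{1}{2}\right)\right) + 14\right) = - 330 \left(\left(-21 + 154 + 23 \cdot 0\right) + 14\right) = - 330 \left(\left(-21 + 154 + 0\right) + 14\right) = - 330 \left(133 + 14\right) = \left(-330\right) 147 = -48510$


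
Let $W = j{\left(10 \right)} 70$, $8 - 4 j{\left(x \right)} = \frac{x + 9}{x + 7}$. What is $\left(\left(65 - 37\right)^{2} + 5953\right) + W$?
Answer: $\frac{233153}{34} \approx 6857.4$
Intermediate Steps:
$j{\left(x \right)} = 2 - \frac{9 + x}{4 \left(7 + x\right)}$ ($j{\left(x \right)} = 2 - \frac{\left(x + 9\right) \frac{1}{x + 7}}{4} = 2 - \frac{\left(9 + x\right) \frac{1}{7 + x}}{4} = 2 - \frac{\frac{1}{7 + x} \left(9 + x\right)}{4} = 2 - \frac{9 + x}{4 \left(7 + x\right)}$)
$W = \frac{4095}{34}$ ($W = \frac{47 + 7 \cdot 10}{4 \left(7 + 10\right)} 70 = \frac{47 + 70}{4 \cdot 17} \cdot 70 = \frac{1}{4} \cdot \frac{1}{17} \cdot 117 \cdot 70 = \frac{117}{68} \cdot 70 = \frac{4095}{34} \approx 120.44$)
$\left(\left(65 - 37\right)^{2} + 5953\right) + W = \left(\left(65 - 37\right)^{2} + 5953\right) + \frac{4095}{34} = \left(28^{2} + 5953\right) + \frac{4095}{34} = \left(784 + 5953\right) + \frac{4095}{34} = 6737 + \frac{4095}{34} = \frac{233153}{34}$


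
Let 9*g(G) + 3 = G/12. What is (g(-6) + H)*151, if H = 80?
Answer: 216383/18 ≈ 12021.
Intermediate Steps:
g(G) = -1/3 + G/108 (g(G) = -1/3 + (G/12)/9 = -1/3 + G/108)
(g(-6) + H)*151 = ((-1/3 + (1/108)*(-6)) + 80)*151 = ((-1/3 - 1/18) + 80)*151 = (-7/18 + 80)*151 = (1433/18)*151 = 216383/18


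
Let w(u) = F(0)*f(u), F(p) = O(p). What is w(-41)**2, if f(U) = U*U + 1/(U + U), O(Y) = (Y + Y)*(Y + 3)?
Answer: 0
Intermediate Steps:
O(Y) = 2*Y*(3 + Y) (O(Y) = (2*Y)*(3 + Y) = 2*Y*(3 + Y))
F(p) = 2*p*(3 + p)
f(U) = U**2 + 1/(2*U)
w(u) = 0 (w(u) = (2*0*(3 + 0))*((1/2 + u**3)/u) = (2*0*3)*((1/2 + u**3)/u) = 0*((1/2 + u**3)/u) = 0)
w(-41)**2 = 0**2 = 0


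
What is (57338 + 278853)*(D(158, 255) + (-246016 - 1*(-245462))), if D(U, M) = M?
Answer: -100521109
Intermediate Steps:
(57338 + 278853)*(D(158, 255) + (-246016 - 1*(-245462))) = (57338 + 278853)*(255 + (-246016 - 1*(-245462))) = 336191*(255 + (-246016 + 245462)) = 336191*(255 - 554) = 336191*(-299) = -100521109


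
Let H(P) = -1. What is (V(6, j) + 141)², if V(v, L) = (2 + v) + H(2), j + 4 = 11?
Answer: 21904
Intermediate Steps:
j = 7 (j = -4 + 11 = 7)
V(v, L) = 1 + v (V(v, L) = (2 + v) - 1 = 1 + v)
(V(6, j) + 141)² = ((1 + 6) + 141)² = (7 + 141)² = 148² = 21904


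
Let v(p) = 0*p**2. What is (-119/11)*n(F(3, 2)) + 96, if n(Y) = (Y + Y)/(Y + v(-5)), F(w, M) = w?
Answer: 818/11 ≈ 74.364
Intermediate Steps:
v(p) = 0
n(Y) = 2 (n(Y) = (Y + Y)/(Y + 0) = (2*Y)/Y = 2)
(-119/11)*n(F(3, 2)) + 96 = -119/11*2 + 96 = -238/11 + 96 = 818/11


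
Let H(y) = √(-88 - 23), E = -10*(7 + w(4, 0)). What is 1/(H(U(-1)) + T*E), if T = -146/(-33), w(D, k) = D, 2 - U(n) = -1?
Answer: -4380/2132599 - 9*I*√111/2132599 ≈ -0.0020538 - 4.4463e-5*I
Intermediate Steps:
U(n) = 3 (U(n) = 2 - 1*(-1) = 2 + 1 = 3)
E = -110 (E = -10*(7 + 4) = -10*11 = -110)
H(y) = I*√111 (H(y) = √(-111) = I*√111)
T = 146/33 (T = -146*(-1/33) = 146/33 ≈ 4.4242)
1/(H(U(-1)) + T*E) = 1/(I*√111 + (146/33)*(-110)) = 1/(I*√111 - 1460/3) = 1/(-1460/3 + I*√111)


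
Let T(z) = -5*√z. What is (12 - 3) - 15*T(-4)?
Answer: 9 + 150*I ≈ 9.0 + 150.0*I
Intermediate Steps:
(12 - 3) - 15*T(-4) = (12 - 3) - (-75)*√(-4) = 9 - (-75)*2*I = 9 - (-150)*I = 9 + 150*I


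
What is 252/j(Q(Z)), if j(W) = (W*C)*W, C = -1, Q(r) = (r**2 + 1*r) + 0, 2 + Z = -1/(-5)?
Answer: -4375/36 ≈ -121.53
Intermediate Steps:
Z = -9/5 (Z = -2 - 1/(-5) = -2 - 1*(-1/5) = -2 + 1/5 = -9/5 ≈ -1.8000)
Q(r) = r + r**2 (Q(r) = (r**2 + r) + 0 = (r + r**2) + 0 = r + r**2)
j(W) = -W**2 (j(W) = (W*(-1))*W = (-W)*W = -W**2)
252/j(Q(Z)) = 252/((-(-9*(1 - 9/5)/5)**2)) = 252/((-(-9/5*(-4/5))**2)) = 252/((-(36/25)**2)) = 252/((-1*1296/625)) = 252/(-1296/625) = 252*(-625/1296) = -4375/36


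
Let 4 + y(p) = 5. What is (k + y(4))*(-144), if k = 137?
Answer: -19872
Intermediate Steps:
y(p) = 1 (y(p) = -4 + 5 = 1)
(k + y(4))*(-144) = (137 + 1)*(-144) = 138*(-144) = -19872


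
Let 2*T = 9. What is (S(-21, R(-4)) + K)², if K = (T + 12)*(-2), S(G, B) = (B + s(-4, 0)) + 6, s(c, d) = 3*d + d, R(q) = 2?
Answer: 625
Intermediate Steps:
T = 9/2 (T = (½)*9 = 9/2 ≈ 4.5000)
s(c, d) = 4*d
S(G, B) = 6 + B (S(G, B) = (B + 4*0) + 6 = (B + 0) + 6 = B + 6 = 6 + B)
K = -33 (K = (9/2 + 12)*(-2) = (33/2)*(-2) = -33)
(S(-21, R(-4)) + K)² = ((6 + 2) - 33)² = (8 - 33)² = (-25)² = 625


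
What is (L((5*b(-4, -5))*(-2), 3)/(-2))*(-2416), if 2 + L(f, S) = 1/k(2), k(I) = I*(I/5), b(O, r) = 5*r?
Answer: -906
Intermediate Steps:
k(I) = I²/5 (k(I) = I*(I*(⅕)) = I*(I/5) = I²/5)
L(f, S) = -¾ (L(f, S) = -2 + 1/((⅕)*2²) = -2 + 1/((⅕)*4) = -2 + 1/(⅘) = -2 + 1*(5/4) = -2 + 5/4 = -¾)
(L((5*b(-4, -5))*(-2), 3)/(-2))*(-2416) = -¾/(-2)*(-2416) = -¾*(-½)*(-2416) = (3/8)*(-2416) = -906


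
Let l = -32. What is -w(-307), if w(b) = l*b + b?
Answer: -9517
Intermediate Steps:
w(b) = -31*b (w(b) = -32*b + b = -31*b)
-w(-307) = -(-31)*(-307) = -1*9517 = -9517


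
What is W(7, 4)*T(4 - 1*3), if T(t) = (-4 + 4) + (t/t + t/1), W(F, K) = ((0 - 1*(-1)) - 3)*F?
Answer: -28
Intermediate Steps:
W(F, K) = -2*F (W(F, K) = ((0 + 1) - 3)*F = (1 - 3)*F = -2*F)
T(t) = 1 + t (T(t) = 0 + (1 + t*1) = 0 + (1 + t) = 1 + t)
W(7, 4)*T(4 - 1*3) = (-2*7)*(1 + (4 - 1*3)) = -14*(1 + (4 - 3)) = -14*(1 + 1) = -14*2 = -28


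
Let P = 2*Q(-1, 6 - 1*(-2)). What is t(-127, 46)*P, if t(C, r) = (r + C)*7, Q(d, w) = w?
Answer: -9072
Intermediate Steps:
t(C, r) = 7*C + 7*r (t(C, r) = (C + r)*7 = 7*C + 7*r)
P = 16 (P = 2*(6 - 1*(-2)) = 2*(6 + 2) = 2*8 = 16)
t(-127, 46)*P = (7*(-127) + 7*46)*16 = (-889 + 322)*16 = -567*16 = -9072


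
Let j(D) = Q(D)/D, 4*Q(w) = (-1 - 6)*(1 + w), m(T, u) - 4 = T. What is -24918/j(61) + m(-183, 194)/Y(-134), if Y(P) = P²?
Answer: 54586129333/3896452 ≈ 14009.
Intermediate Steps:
m(T, u) = 4 + T
Q(w) = -7/4 - 7*w/4 (Q(w) = ((-1 - 6)*(1 + w))/4 = (-7*(1 + w))/4 = (-7 - 7*w)/4 = -7/4 - 7*w/4)
j(D) = (-7/4 - 7*D/4)/D
-24918/j(61) + m(-183, 194)/Y(-134) = -24918*244/(7*(-1 - 1*61)) + (4 - 183)/((-134)²) = -24918*244/(7*(-1 - 61)) - 179/17956 = -24918/((7/4)*(1/61)*(-62)) - 179*1/17956 = -24918/(-217/122) - 179/17956 = -24918*(-122/217) - 179/17956 = 3039996/217 - 179/17956 = 54586129333/3896452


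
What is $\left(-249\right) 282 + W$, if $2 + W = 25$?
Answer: $-70195$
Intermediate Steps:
$W = 23$ ($W = -2 + 25 = 23$)
$\left(-249\right) 282 + W = \left(-249\right) 282 + 23 = -70218 + 23 = -70195$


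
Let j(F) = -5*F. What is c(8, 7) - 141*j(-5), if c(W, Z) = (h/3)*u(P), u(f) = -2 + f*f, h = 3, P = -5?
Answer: -3502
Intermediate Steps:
u(f) = -2 + f²
c(W, Z) = 23 (c(W, Z) = (3/3)*(-2 + (-5)²) = (3*(⅓))*(-2 + 25) = 1*23 = 23)
c(8, 7) - 141*j(-5) = 23 - (-705)*(-5) = 23 - 141*25 = 23 - 3525 = -3502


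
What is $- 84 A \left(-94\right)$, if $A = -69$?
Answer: $-544824$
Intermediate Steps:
$- 84 A \left(-94\right) = \left(-84\right) \left(-69\right) \left(-94\right) = 5796 \left(-94\right) = -544824$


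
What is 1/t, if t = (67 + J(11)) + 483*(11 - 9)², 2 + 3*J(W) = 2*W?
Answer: 3/6017 ≈ 0.00049859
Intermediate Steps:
J(W) = -⅔ + 2*W/3 (J(W) = -⅔ + (2*W)/3 = -⅔ + 2*W/3)
t = 6017/3 (t = (67 + (-⅔ + (⅔)*11)) + 483*(11 - 9)² = (67 + (-⅔ + 22/3)) + 483*2² = (67 + 20/3) + 483*4 = 221/3 + 1932 = 6017/3 ≈ 2005.7)
1/t = 1/(6017/3) = 3/6017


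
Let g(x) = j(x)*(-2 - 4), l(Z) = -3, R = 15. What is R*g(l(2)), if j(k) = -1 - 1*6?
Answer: 630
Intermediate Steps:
j(k) = -7 (j(k) = -1 - 6 = -7)
g(x) = 42 (g(x) = -7*(-2 - 4) = -7*(-6) = 42)
R*g(l(2)) = 15*42 = 630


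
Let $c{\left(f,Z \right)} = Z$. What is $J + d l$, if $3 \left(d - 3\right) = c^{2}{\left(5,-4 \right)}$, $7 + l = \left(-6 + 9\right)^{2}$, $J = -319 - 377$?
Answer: $- \frac{2038}{3} \approx -679.33$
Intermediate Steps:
$J = -696$
$l = 2$ ($l = -7 + \left(-6 + 9\right)^{2} = -7 + 3^{2} = -7 + 9 = 2$)
$d = \frac{25}{3}$ ($d = 3 + \frac{\left(-4\right)^{2}}{3} = 3 + \frac{1}{3} \cdot 16 = 3 + \frac{16}{3} = \frac{25}{3} \approx 8.3333$)
$J + d l = -696 + \frac{25}{3} \cdot 2 = -696 + \frac{50}{3} = - \frac{2038}{3}$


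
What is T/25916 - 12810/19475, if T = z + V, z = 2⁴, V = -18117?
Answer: -7205273/5312780 ≈ -1.3562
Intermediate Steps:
z = 16
T = -18101 (T = 16 - 18117 = -18101)
T/25916 - 12810/19475 = -18101/25916 - 12810/19475 = -18101*1/25916 - 12810*1/19475 = -18101/25916 - 2562/3895 = -7205273/5312780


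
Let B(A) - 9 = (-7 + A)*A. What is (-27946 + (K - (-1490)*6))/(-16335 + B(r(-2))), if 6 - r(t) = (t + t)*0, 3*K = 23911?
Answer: 33107/48996 ≈ 0.67571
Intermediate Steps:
K = 23911/3 (K = (⅓)*23911 = 23911/3 ≈ 7970.3)
r(t) = 6 (r(t) = 6 - (t + t)*0 = 6 - 2*t*0 = 6 - 1*0 = 6 + 0 = 6)
B(A) = 9 + A*(-7 + A) (B(A) = 9 + (-7 + A)*A = 9 + A*(-7 + A))
(-27946 + (K - (-1490)*6))/(-16335 + B(r(-2))) = (-27946 + (23911/3 - (-1490)*6))/(-16335 + (9 + 6² - 7*6)) = (-27946 + (23911/3 - 1*(-8940)))/(-16335 + (9 + 36 - 42)) = (-27946 + (23911/3 + 8940))/(-16335 + 3) = (-27946 + 50731/3)/(-16332) = -33107/3*(-1/16332) = 33107/48996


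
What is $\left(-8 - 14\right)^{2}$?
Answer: $484$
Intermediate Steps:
$\left(-8 - 14\right)^{2} = \left(-22\right)^{2} = 484$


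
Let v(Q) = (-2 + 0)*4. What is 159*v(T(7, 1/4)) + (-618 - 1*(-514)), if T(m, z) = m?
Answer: -1376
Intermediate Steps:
v(Q) = -8 (v(Q) = -2*4 = -8)
159*v(T(7, 1/4)) + (-618 - 1*(-514)) = 159*(-8) + (-618 - 1*(-514)) = -1272 + (-618 + 514) = -1272 - 104 = -1376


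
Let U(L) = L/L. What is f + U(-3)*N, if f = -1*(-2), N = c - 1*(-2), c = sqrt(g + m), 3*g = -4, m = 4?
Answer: 4 + 2*sqrt(6)/3 ≈ 5.6330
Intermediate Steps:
g = -4/3 (g = (1/3)*(-4) = -4/3 ≈ -1.3333)
c = 2*sqrt(6)/3 (c = sqrt(-4/3 + 4) = sqrt(8/3) = 2*sqrt(6)/3 ≈ 1.6330)
U(L) = 1
N = 2 + 2*sqrt(6)/3 (N = 2*sqrt(6)/3 - 1*(-2) = 2*sqrt(6)/3 + 2 = 2 + 2*sqrt(6)/3 ≈ 3.6330)
f = 2
f + U(-3)*N = 2 + 1*(2 + 2*sqrt(6)/3) = 2 + (2 + 2*sqrt(6)/3) = 4 + 2*sqrt(6)/3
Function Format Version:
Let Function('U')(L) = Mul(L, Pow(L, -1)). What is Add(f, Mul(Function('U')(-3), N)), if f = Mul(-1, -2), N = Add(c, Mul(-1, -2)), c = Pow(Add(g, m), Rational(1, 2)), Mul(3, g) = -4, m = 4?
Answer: Add(4, Mul(Rational(2, 3), Pow(6, Rational(1, 2)))) ≈ 5.6330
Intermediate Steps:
g = Rational(-4, 3) (g = Mul(Rational(1, 3), -4) = Rational(-4, 3) ≈ -1.3333)
c = Mul(Rational(2, 3), Pow(6, Rational(1, 2))) (c = Pow(Add(Rational(-4, 3), 4), Rational(1, 2)) = Pow(Rational(8, 3), Rational(1, 2)) = Mul(Rational(2, 3), Pow(6, Rational(1, 2))) ≈ 1.6330)
Function('U')(L) = 1
N = Add(2, Mul(Rational(2, 3), Pow(6, Rational(1, 2)))) (N = Add(Mul(Rational(2, 3), Pow(6, Rational(1, 2))), Mul(-1, -2)) = Add(Mul(Rational(2, 3), Pow(6, Rational(1, 2))), 2) = Add(2, Mul(Rational(2, 3), Pow(6, Rational(1, 2)))) ≈ 3.6330)
f = 2
Add(f, Mul(Function('U')(-3), N)) = Add(2, Mul(1, Add(2, Mul(Rational(2, 3), Pow(6, Rational(1, 2)))))) = Add(2, Add(2, Mul(Rational(2, 3), Pow(6, Rational(1, 2))))) = Add(4, Mul(Rational(2, 3), Pow(6, Rational(1, 2))))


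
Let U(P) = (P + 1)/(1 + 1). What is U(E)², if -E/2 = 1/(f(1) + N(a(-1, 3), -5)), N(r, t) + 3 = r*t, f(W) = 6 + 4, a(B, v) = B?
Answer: 25/144 ≈ 0.17361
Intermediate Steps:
f(W) = 10
N(r, t) = -3 + r*t
E = -⅙ (E = -2/(10 + (-3 - 1*(-5))) = -2/(10 + (-3 + 5)) = -2/(10 + 2) = -2/12 = -2*1/12 = -⅙ ≈ -0.16667)
U(P) = ½ + P/2 (U(P) = (1 + P)/2 = (1 + P)*(½) = ½ + P/2)
U(E)² = (½ + (½)*(-⅙))² = (½ - 1/12)² = (5/12)² = 25/144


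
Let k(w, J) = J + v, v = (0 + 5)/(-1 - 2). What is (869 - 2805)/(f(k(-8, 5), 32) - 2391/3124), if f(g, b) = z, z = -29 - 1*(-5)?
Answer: 6048064/77367 ≈ 78.174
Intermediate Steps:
v = -5/3 (v = 5/(-3) = 5*(-⅓) = -5/3 ≈ -1.6667)
k(w, J) = -5/3 + J (k(w, J) = J - 5/3 = -5/3 + J)
z = -24 (z = -29 + 5 = -24)
f(g, b) = -24
(869 - 2805)/(f(k(-8, 5), 32) - 2391/3124) = (869 - 2805)/(-24 - 2391/3124) = -1936/(-24 - 2391*1/3124) = -1936/(-24 - 2391/3124) = -1936/(-77367/3124) = -1936*(-3124/77367) = 6048064/77367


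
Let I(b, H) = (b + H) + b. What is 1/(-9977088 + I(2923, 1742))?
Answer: -1/9969500 ≈ -1.0031e-7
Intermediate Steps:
I(b, H) = H + 2*b (I(b, H) = (H + b) + b = H + 2*b)
1/(-9977088 + I(2923, 1742)) = 1/(-9977088 + (1742 + 2*2923)) = 1/(-9977088 + (1742 + 5846)) = 1/(-9977088 + 7588) = 1/(-9969500) = -1/9969500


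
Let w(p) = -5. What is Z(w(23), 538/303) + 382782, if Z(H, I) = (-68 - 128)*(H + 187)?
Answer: 347110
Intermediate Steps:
Z(H, I) = -36652 - 196*H (Z(H, I) = -196*(187 + H) = -36652 - 196*H)
Z(w(23), 538/303) + 382782 = (-36652 - 196*(-5)) + 382782 = (-36652 + 980) + 382782 = -35672 + 382782 = 347110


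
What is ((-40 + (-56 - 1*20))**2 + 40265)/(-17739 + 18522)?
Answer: 5969/87 ≈ 68.609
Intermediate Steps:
((-40 + (-56 - 1*20))**2 + 40265)/(-17739 + 18522) = ((-40 + (-56 - 20))**2 + 40265)/783 = ((-40 - 76)**2 + 40265)*(1/783) = ((-116)**2 + 40265)*(1/783) = (13456 + 40265)*(1/783) = 53721*(1/783) = 5969/87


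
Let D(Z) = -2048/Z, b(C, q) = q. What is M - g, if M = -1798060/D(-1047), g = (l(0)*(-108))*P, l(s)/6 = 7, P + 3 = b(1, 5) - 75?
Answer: -640179741/512 ≈ -1.2504e+6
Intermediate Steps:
P = -73 (P = -3 + (5 - 75) = -3 - 70 = -73)
l(s) = 42 (l(s) = 6*7 = 42)
g = 331128 (g = (42*(-108))*(-73) = -4536*(-73) = 331128)
M = -470642205/512 (M = -1798060/((-2048/(-1047))) = -1798060/((-2048*(-1/1047))) = -1798060/2048/1047 = -1798060*1047/2048 = -470642205/512 ≈ -9.1922e+5)
M - g = -470642205/512 - 1*331128 = -470642205/512 - 331128 = -640179741/512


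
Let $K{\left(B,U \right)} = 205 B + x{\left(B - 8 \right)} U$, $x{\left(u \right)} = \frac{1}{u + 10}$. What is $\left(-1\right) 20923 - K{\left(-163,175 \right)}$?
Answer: $\frac{287341}{23} \approx 12493.0$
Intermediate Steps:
$x{\left(u \right)} = \frac{1}{10 + u}$
$K{\left(B,U \right)} = 205 B + \frac{U}{2 + B}$ ($K{\left(B,U \right)} = 205 B + \frac{U}{10 + \left(B - 8\right)} = 205 B + \frac{U}{10 + \left(-8 + B\right)} = 205 B + \frac{U}{2 + B}$)
$\left(-1\right) 20923 - K{\left(-163,175 \right)} = \left(-1\right) 20923 - \frac{175 + 205 \left(-163\right) \left(2 - 163\right)}{2 - 163} = -20923 - \frac{175 + 205 \left(-163\right) \left(-161\right)}{-161} = -20923 - - \frac{175 + 5379815}{161} = -20923 - \left(- \frac{1}{161}\right) 5379990 = -20923 - - \frac{768570}{23} = -20923 + \frac{768570}{23} = \frac{287341}{23}$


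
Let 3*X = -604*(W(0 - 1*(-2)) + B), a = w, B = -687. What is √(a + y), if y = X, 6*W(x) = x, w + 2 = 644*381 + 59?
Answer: √3453029/3 ≈ 619.41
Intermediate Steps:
w = 245421 (w = -2 + (644*381 + 59) = -2 + (245364 + 59) = -2 + 245423 = 245421)
a = 245421
W(x) = x/6
X = 1244240/9 (X = (-604*((0 - 1*(-2))/6 - 687))/3 = (-604*((0 + 2)/6 - 687))/3 = (-604*((⅙)*2 - 687))/3 = (-604*(⅓ - 687))/3 = (-604*(-2060/3))/3 = (⅓)*(1244240/3) = 1244240/9 ≈ 1.3825e+5)
y = 1244240/9 ≈ 1.3825e+5
√(a + y) = √(245421 + 1244240/9) = √(3453029/9) = √3453029/3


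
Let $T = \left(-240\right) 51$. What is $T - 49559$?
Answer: $-61799$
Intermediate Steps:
$T = -12240$
$T - 49559 = -12240 - 49559 = -61799$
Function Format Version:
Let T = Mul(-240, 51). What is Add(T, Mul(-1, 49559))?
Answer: -61799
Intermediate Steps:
T = -12240
Add(T, Mul(-1, 49559)) = Add(-12240, Mul(-1, 49559)) = Add(-12240, -49559) = -61799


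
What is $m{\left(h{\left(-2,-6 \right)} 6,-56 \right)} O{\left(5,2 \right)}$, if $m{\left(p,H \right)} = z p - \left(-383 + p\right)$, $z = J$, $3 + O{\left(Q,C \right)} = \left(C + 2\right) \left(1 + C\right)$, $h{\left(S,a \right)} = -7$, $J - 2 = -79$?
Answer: $32931$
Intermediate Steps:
$J = -77$ ($J = 2 - 79 = -77$)
$O{\left(Q,C \right)} = -3 + \left(1 + C\right) \left(2 + C\right)$ ($O{\left(Q,C \right)} = -3 + \left(C + 2\right) \left(1 + C\right) = -3 + \left(2 + C\right) \left(1 + C\right) = -3 + \left(1 + C\right) \left(2 + C\right)$)
$z = -77$
$m{\left(p,H \right)} = 383 - 78 p$ ($m{\left(p,H \right)} = - 77 p - \left(-383 + p\right) = 383 - 78 p$)
$m{\left(h{\left(-2,-6 \right)} 6,-56 \right)} O{\left(5,2 \right)} = \left(383 - 78 \left(\left(-7\right) 6\right)\right) \left(-1 + 2^{2} + 3 \cdot 2\right) = \left(383 - -3276\right) \left(-1 + 4 + 6\right) = \left(383 + 3276\right) 9 = 3659 \cdot 9 = 32931$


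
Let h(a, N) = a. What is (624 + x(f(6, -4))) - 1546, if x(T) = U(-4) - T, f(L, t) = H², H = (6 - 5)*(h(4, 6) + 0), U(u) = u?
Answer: -942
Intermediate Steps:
H = 4 (H = (6 - 5)*(4 + 0) = 1*4 = 4)
f(L, t) = 16 (f(L, t) = 4² = 16)
x(T) = -4 - T
(624 + x(f(6, -4))) - 1546 = (624 + (-4 - 1*16)) - 1546 = (624 + (-4 - 16)) - 1546 = (624 - 20) - 1546 = 604 - 1546 = -942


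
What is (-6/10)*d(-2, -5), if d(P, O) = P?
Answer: 6/5 ≈ 1.2000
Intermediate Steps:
(-6/10)*d(-2, -5) = -6/10*(-2) = -6*⅒*(-2) = -⅗*(-2) = 6/5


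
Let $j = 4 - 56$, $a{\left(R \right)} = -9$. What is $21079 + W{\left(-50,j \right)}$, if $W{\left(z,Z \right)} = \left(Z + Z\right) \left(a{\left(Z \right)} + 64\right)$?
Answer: $15359$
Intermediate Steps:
$j = -52$
$W{\left(z,Z \right)} = 110 Z$ ($W{\left(z,Z \right)} = \left(Z + Z\right) \left(-9 + 64\right) = 2 Z 55 = 110 Z$)
$21079 + W{\left(-50,j \right)} = 21079 + 110 \left(-52\right) = 21079 - 5720 = 15359$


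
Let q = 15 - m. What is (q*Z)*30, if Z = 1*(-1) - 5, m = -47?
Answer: -11160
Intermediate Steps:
q = 62 (q = 15 - 1*(-47) = 15 + 47 = 62)
Z = -6 (Z = -1 - 5 = -6)
(q*Z)*30 = (62*(-6))*30 = -372*30 = -11160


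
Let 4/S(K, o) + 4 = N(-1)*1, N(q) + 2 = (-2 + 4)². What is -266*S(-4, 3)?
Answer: 532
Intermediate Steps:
N(q) = 2 (N(q) = -2 + (-2 + 4)² = -2 + 2² = -2 + 4 = 2)
S(K, o) = -2 (S(K, o) = 4/(-4 + 2*1) = 4/(-4 + 2) = 4/(-2) = 4*(-½) = -2)
-266*S(-4, 3) = -266*(-2) = 532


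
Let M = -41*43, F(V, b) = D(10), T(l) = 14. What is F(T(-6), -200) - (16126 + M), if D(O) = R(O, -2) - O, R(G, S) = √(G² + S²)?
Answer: -14373 + 2*√26 ≈ -14363.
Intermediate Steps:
D(O) = √(4 + O²) - O (D(O) = √(O² + (-2)²) - O = √(O² + 4) - O = √(4 + O²) - O)
F(V, b) = -10 + 2*√26 (F(V, b) = √(4 + 10²) - 1*10 = √(4 + 100) - 10 = √104 - 10 = 2*√26 - 10 = -10 + 2*√26)
M = -1763
F(T(-6), -200) - (16126 + M) = (-10 + 2*√26) - (16126 - 1763) = (-10 + 2*√26) - 1*14363 = (-10 + 2*√26) - 14363 = -14373 + 2*√26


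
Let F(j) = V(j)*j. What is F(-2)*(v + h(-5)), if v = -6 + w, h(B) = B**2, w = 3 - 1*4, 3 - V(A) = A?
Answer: -180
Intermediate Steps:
V(A) = 3 - A
w = -1 (w = 3 - 4 = -1)
F(j) = j*(3 - j) (F(j) = (3 - j)*j = j*(3 - j))
v = -7 (v = -6 - 1 = -7)
F(-2)*(v + h(-5)) = (-2*(3 - 1*(-2)))*(-7 + (-5)**2) = (-2*(3 + 2))*(-7 + 25) = -2*5*18 = -10*18 = -180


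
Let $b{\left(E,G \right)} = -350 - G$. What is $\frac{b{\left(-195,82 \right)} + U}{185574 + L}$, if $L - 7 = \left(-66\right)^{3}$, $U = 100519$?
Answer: $- \frac{100087}{101915} \approx -0.98206$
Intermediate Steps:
$L = -287489$ ($L = 7 + \left(-66\right)^{3} = 7 - 287496 = -287489$)
$\frac{b{\left(-195,82 \right)} + U}{185574 + L} = \frac{\left(-350 - 82\right) + 100519}{185574 - 287489} = \frac{\left(-350 - 82\right) + 100519}{-101915} = \left(-432 + 100519\right) \left(- \frac{1}{101915}\right) = 100087 \left(- \frac{1}{101915}\right) = - \frac{100087}{101915}$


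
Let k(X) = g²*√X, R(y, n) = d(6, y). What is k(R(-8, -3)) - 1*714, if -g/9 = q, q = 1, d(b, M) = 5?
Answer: -714 + 81*√5 ≈ -532.88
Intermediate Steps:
R(y, n) = 5
g = -9 (g = -9*1 = -9)
k(X) = 81*√X (k(X) = (-9)²*√X = 81*√X)
k(R(-8, -3)) - 1*714 = 81*√5 - 1*714 = 81*√5 - 714 = -714 + 81*√5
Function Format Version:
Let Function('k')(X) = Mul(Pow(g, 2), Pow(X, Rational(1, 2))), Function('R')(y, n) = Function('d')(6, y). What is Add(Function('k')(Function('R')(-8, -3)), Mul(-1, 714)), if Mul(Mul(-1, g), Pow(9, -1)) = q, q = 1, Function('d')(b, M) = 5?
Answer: Add(-714, Mul(81, Pow(5, Rational(1, 2)))) ≈ -532.88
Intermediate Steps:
Function('R')(y, n) = 5
g = -9 (g = Mul(-9, 1) = -9)
Function('k')(X) = Mul(81, Pow(X, Rational(1, 2))) (Function('k')(X) = Mul(Pow(-9, 2), Pow(X, Rational(1, 2))) = Mul(81, Pow(X, Rational(1, 2))))
Add(Function('k')(Function('R')(-8, -3)), Mul(-1, 714)) = Add(Mul(81, Pow(5, Rational(1, 2))), Mul(-1, 714)) = Add(Mul(81, Pow(5, Rational(1, 2))), -714) = Add(-714, Mul(81, Pow(5, Rational(1, 2))))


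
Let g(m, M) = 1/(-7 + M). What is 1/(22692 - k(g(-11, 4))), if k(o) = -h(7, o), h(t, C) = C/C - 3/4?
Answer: 4/90769 ≈ 4.4068e-5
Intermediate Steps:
h(t, C) = ¼ (h(t, C) = 1 - 3*¼ = 1 - ¾ = ¼)
k(o) = -¼ (k(o) = -1*¼ = -¼)
1/(22692 - k(g(-11, 4))) = 1/(22692 - 1*(-¼)) = 1/(22692 + ¼) = 1/(90769/4) = 4/90769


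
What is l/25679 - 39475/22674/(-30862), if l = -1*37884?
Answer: -26508883126867/17969265126852 ≈ -1.4752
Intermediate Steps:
l = -37884
l/25679 - 39475/22674/(-30862) = -37884/25679 - 39475/22674/(-30862) = -37884*1/25679 - 39475*1/22674*(-1/30862) = -37884/25679 - 39475/22674*(-1/30862) = -37884/25679 + 39475/699764988 = -26508883126867/17969265126852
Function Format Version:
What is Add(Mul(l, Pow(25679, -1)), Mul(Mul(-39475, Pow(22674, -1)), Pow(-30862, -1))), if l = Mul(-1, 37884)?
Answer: Rational(-26508883126867, 17969265126852) ≈ -1.4752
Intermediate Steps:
l = -37884
Add(Mul(l, Pow(25679, -1)), Mul(Mul(-39475, Pow(22674, -1)), Pow(-30862, -1))) = Add(Mul(-37884, Pow(25679, -1)), Mul(Mul(-39475, Pow(22674, -1)), Pow(-30862, -1))) = Add(Mul(-37884, Rational(1, 25679)), Mul(Mul(-39475, Rational(1, 22674)), Rational(-1, 30862))) = Add(Rational(-37884, 25679), Mul(Rational(-39475, 22674), Rational(-1, 30862))) = Add(Rational(-37884, 25679), Rational(39475, 699764988)) = Rational(-26508883126867, 17969265126852)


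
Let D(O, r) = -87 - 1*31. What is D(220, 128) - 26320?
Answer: -26438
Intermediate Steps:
D(O, r) = -118 (D(O, r) = -87 - 31 = -118)
D(220, 128) - 26320 = -118 - 26320 = -26438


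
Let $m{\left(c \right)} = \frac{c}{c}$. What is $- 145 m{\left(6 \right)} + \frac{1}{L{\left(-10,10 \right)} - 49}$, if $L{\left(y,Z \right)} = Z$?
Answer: $- \frac{5656}{39} \approx -145.03$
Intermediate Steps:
$m{\left(c \right)} = 1$
$- 145 m{\left(6 \right)} + \frac{1}{L{\left(-10,10 \right)} - 49} = \left(-145\right) 1 + \frac{1}{10 - 49} = -145 + \frac{1}{-39} = -145 - \frac{1}{39} = - \frac{5656}{39}$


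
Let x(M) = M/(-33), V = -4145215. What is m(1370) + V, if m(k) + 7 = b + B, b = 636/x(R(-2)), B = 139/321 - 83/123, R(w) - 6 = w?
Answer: -54624325691/13161 ≈ -4.1505e+6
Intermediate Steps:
R(w) = 6 + w
x(M) = -M/33 (x(M) = M*(-1/33) = -M/33)
B = -3182/13161 (B = 139*(1/321) - 83*1/123 = 139/321 - 83/123 = -3182/13161 ≈ -0.24178)
b = -5247 (b = 636/((-(6 - 2)/33)) = 636/((-1/33*4)) = 636/(-4/33) = 636*(-33/4) = -5247)
m(k) = -69151076/13161 (m(k) = -7 + (-5247 - 3182/13161) = -7 - 69058949/13161 = -69151076/13161)
m(1370) + V = -69151076/13161 - 4145215 = -54624325691/13161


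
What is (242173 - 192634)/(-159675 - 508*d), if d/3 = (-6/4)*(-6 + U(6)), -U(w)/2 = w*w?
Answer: -16513/112661 ≈ -0.14657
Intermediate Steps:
U(w) = -2*w² (U(w) = -2*w*w = -2*w²)
d = 351 (d = 3*((-6/4)*(-6 - 2*6²)) = 3*((-6*¼)*(-6 - 2*36)) = 3*(-3*(-6 - 72)/2) = 3*(-3/2*(-78)) = 3*117 = 351)
(242173 - 192634)/(-159675 - 508*d) = (242173 - 192634)/(-159675 - 508*351) = 49539/(-159675 - 178308) = 49539/(-337983) = 49539*(-1/337983) = -16513/112661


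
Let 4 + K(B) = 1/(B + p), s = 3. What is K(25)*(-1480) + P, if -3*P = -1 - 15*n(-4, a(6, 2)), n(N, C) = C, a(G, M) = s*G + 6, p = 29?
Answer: 162349/27 ≈ 6012.9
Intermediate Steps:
a(G, M) = 6 + 3*G (a(G, M) = 3*G + 6 = 6 + 3*G)
K(B) = -4 + 1/(29 + B) (K(B) = -4 + 1/(B + 29) = -4 + 1/(29 + B))
P = 361/3 (P = -(-1 - 15*(6 + 3*6))/3 = -(-1 - 15*(6 + 18))/3 = -(-1 - 15*24)/3 = -(-1 - 360)/3 = -⅓*(-361) = 361/3 ≈ 120.33)
K(25)*(-1480) + P = ((-115 - 4*25)/(29 + 25))*(-1480) + 361/3 = ((-115 - 100)/54)*(-1480) + 361/3 = ((1/54)*(-215))*(-1480) + 361/3 = -215/54*(-1480) + 361/3 = 159100/27 + 361/3 = 162349/27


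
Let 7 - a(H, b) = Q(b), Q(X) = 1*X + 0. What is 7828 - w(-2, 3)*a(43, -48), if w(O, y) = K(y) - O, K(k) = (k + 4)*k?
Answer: 6563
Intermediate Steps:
K(k) = k*(4 + k) (K(k) = (4 + k)*k = k*(4 + k))
w(O, y) = -O + y*(4 + y) (w(O, y) = y*(4 + y) - O = -O + y*(4 + y))
Q(X) = X (Q(X) = X + 0 = X)
a(H, b) = 7 - b
7828 - w(-2, 3)*a(43, -48) = 7828 - (-1*(-2) + 3*(4 + 3))*(7 - 1*(-48)) = 7828 - (2 + 3*7)*(7 + 48) = 7828 - (2 + 21)*55 = 7828 - 23*55 = 7828 - 1*1265 = 7828 - 1265 = 6563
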